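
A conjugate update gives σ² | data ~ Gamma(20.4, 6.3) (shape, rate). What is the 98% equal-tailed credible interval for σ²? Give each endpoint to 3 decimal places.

[1.806, 5.135]

Posterior: Gamma(shape 20.4, rate 6.3).
Equal-tailed 98% interval: Gamma(20.4, 6.3) quantiles at 0.01 and 0.99.
Posterior mean ≈ 3.238, SD ≈ 0.717; a Normal approximation gives roughly [1.570, 4.906].
Exact: lower = 1.806; upper = 5.135.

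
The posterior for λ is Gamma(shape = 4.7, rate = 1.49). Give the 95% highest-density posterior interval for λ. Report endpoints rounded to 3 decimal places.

[0.706, 6.034]

The posterior is unimodal and skewed, so the HPD interval has equal density at both endpoints and is the shortest 95% interval.
Solving f(0.706) = f(6.034) with F(6.034) − F(0.706) = 0.95 gives [0.706, 6.034].
For comparison, the equal-tailed interval is [0.979, 6.581]; the HPD is narrower and shifted toward the mode.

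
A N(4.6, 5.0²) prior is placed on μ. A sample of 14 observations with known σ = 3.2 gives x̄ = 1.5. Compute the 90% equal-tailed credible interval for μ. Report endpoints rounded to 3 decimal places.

[0.202, 2.975]

Posterior precision = 1/5.0² + 14/3.2² = 0.0400 + 1.3672 = 1.4072, so posterior SD = 0.8430.
Posterior mean = (4.6/5.0² + 14·1.5/3.2²) / 1.4072 = 1.5881.
Interval: 1.5881 ± 1.645 × 0.8430 → [0.202, 2.975].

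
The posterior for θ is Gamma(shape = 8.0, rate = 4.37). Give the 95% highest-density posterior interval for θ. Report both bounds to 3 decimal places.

The posterior is unimodal and skewed, so the HPD interval has equal density at both endpoints and is the shortest 95% interval.
Solving f(0.681) = f(3.119) with F(3.119) − F(0.681) = 0.95 gives [0.681, 3.119].
For comparison, the equal-tailed interval is [0.790, 3.300]; the HPD is narrower and shifted toward the mode.

[0.681, 3.119]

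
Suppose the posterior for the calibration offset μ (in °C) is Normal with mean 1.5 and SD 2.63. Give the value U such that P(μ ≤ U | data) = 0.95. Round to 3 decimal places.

Need U with P(μ ≤ U) = 0.95: U = 1.5 + z_{0.05}·2.63.
z = 1.645; U = 1.5 + 1.645 × 2.63 = 5.826.

5.826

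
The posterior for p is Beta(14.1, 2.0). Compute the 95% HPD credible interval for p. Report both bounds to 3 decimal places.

The posterior is unimodal and skewed, so the HPD interval has equal density at both endpoints and is the shortest 95% interval.
Solving f(0.720) = f(0.996) with F(0.996) − F(0.720) = 0.95 gives [0.720, 0.996].
For comparison, the equal-tailed interval is [0.682, 0.984]; the HPD is narrower and shifted toward the mode.

[0.720, 0.996]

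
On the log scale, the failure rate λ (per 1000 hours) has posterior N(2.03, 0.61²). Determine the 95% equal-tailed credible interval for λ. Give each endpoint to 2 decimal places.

On the log scale the 95% interval is 2.03 ± 1.960 × 0.61 = [0.8344, 3.2256].
Exponentiate: [e^0.8344, e^3.2256] = [2.30, 25.17].

[2.30, 25.17]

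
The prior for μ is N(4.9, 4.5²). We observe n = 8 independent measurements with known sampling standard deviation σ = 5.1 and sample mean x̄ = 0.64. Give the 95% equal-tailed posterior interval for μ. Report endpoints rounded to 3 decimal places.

Posterior precision = 1/4.5² + 8/5.1² = 0.0494 + 0.3076 = 0.3570, so posterior SD = 1.6738.
Posterior mean = (4.9/4.5² + 8·0.64/5.1²) / 0.3570 = 1.2293.
Interval: 1.2293 ± 1.960 × 1.6738 → [-2.051, 4.510].

[-2.051, 4.510]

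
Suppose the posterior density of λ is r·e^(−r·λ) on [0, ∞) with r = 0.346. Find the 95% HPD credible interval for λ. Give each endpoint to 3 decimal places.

The exponential density is strictly decreasing on [0, ∞), so the HPD interval is anchored at 0: [0, q] with P(λ ≤ q) = 0.95.
q = −ln(1 − 0.95) / 0.346 = 2.9957 / 0.346 = 8.658.

[0.000, 8.658]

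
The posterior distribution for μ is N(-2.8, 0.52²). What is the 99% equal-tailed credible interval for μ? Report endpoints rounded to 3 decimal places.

The posterior is symmetric, so the 99% equal-tailed interval is μ = -2.8 ± z·0.52 with z = 2.576.
Half-width: 2.576 × 0.52 = 1.339.
-2.8 − 1.339 = -4.139; -2.8 + 1.339 = -1.461.

[-4.139, -1.461]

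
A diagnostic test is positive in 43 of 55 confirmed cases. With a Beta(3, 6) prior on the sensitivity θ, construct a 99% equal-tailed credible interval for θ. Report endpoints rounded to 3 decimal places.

[0.565, 0.848]

Posterior: Beta(3+43, 6+12) = Beta(46, 18).
Equal-tailed 99% interval: the 0.005 and 0.995 quantiles of Beta(46, 18).
Posterior mean ≈ 0.719, SD ≈ 0.056; a Normal approximation gives roughly [0.575, 0.862].
Exact: F⁻¹(0.005) = 0.565; F⁻¹(0.995) = 0.848.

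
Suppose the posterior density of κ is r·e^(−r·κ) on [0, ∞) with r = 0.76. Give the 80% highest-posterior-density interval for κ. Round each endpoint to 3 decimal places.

[0.000, 2.118]

The exponential density is strictly decreasing on [0, ∞), so the HPD interval is anchored at 0: [0, q] with P(κ ≤ q) = 0.80.
q = −ln(1 − 0.80) / 0.76 = 1.6094 / 0.76 = 2.118.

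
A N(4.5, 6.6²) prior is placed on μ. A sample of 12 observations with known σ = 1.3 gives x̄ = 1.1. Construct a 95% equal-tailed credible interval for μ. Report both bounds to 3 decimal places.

[0.377, 1.845]

Posterior precision = 1/6.6² + 12/1.3² = 0.0230 + 7.1006 = 7.1235, so posterior SD = 0.3747.
Posterior mean = (4.5/6.6² + 12·1.1/1.3²) / 7.1235 = 1.1110.
Interval: 1.1110 ± 1.960 × 0.3747 → [0.377, 1.845].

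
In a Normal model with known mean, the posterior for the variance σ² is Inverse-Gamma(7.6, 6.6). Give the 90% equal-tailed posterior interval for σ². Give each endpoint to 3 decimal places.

[0.523, 1.784]

Inverse-Gamma(7.6, 6.6) quantiles: F⁻¹(0.05) and F⁻¹(0.95).
Equivalently, 1/σ² ~ Gamma(7.6, rate = 6.6); invert its 0.95 and 0.05 quantiles.
Posterior mean ≈ 1.000, SD ≈ 0.423; a Normal approximation gives roughly [0.305, 1.695].
Exact: lower = 0.523; upper = 1.784.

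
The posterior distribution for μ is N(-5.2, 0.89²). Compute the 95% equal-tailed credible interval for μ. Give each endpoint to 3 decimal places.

[-6.944, -3.456]

The posterior is symmetric, so the 95% equal-tailed interval is μ = -5.2 ± z·0.89 with z = 1.960.
Half-width: 1.960 × 0.89 = 1.744.
-5.2 − 1.744 = -6.944; -5.2 + 1.744 = -3.456.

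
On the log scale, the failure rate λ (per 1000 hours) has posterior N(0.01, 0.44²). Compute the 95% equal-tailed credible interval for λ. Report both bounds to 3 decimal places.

[0.426, 2.393]

On the log scale the 95% interval is 0.01 ± 1.960 × 0.44 = [-0.8524, 0.8724].
Exponentiate: [e^-0.8524, e^0.8724] = [0.426, 2.393].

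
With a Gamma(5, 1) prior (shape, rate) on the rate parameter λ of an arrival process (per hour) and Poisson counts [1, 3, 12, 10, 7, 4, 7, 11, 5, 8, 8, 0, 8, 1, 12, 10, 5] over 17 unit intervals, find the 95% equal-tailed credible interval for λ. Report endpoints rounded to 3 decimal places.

Posterior: Gamma(5+112, 1+17) = Gamma(117, 18) (shape, rate).
Equal-tailed 95% interval: Gamma(117, 18) quantiles at 0.025 and 0.975.
Posterior mean ≈ 6.500, SD ≈ 0.601; a Normal approximation gives roughly [5.322, 7.678].
Exact: lower = 5.376; upper = 7.729.

[5.376, 7.729]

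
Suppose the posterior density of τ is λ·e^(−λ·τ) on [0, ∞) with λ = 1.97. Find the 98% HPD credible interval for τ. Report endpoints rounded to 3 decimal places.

[0.000, 1.986]

The exponential density is strictly decreasing on [0, ∞), so the HPD interval is anchored at 0: [0, q] with P(τ ≤ q) = 0.98.
q = −ln(1 − 0.98) / 1.97 = 3.9120 / 1.97 = 1.986.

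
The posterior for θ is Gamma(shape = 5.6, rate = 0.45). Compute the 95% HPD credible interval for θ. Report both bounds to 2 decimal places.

The posterior is unimodal and skewed, so the HPD interval has equal density at both endpoints and is the shortest 95% interval.
Solving f(3.40) = f(22.88) with F(22.88) − F(3.40) = 0.95 gives [3.40, 22.88].
For comparison, the equal-tailed interval is [4.37, 24.67]; the HPD is narrower and shifted toward the mode.

[3.40, 22.88]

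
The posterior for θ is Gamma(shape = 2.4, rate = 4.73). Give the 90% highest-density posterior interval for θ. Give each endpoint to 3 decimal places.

[0.043, 0.964]

The posterior is unimodal and skewed, so the HPD interval has equal density at both endpoints and is the shortest 90% interval.
Solving f(0.043) = f(0.964) with F(0.964) − F(0.043) = 0.90 gives [0.043, 0.964].
For comparison, the equal-tailed interval is [0.111, 1.137]; the HPD is narrower and shifted toward the mode.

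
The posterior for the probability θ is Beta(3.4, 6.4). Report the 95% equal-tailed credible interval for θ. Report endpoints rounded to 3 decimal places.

Posterior: Beta(3.4, 6.4).
Equal-tailed 95% interval: the 0.025 and 0.975 quantiles of Beta(3.4, 6.4).
Posterior mean ≈ 0.347, SD ≈ 0.145; a Normal approximation gives roughly [0.063, 0.631].
Exact: F⁻¹(0.025) = 0.101; F⁻¹(0.975) = 0.652.

[0.101, 0.652]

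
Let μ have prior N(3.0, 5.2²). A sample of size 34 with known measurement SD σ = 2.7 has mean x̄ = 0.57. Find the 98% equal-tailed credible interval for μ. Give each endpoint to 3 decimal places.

Posterior precision = 1/5.2² + 34/2.7² = 0.0370 + 4.6639 = 4.7009, so posterior SD = 0.4612.
Posterior mean = (3.0/5.2² + 34·0.57/2.7²) / 4.7009 = 0.5891.
Interval: 0.5891 ± 2.326 × 0.4612 → [-0.484, 1.662].

[-0.484, 1.662]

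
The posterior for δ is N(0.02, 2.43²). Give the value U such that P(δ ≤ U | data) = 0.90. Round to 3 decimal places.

Need U with P(δ ≤ U) = 0.90: U = 0.02 + z_{0.1}·2.43.
z = 1.282; U = 0.02 + 1.282 × 2.43 = 3.134.

3.134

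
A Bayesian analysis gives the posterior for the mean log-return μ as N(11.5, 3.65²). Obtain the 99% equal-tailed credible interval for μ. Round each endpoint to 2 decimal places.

The posterior is symmetric, so the 99% equal-tailed interval is μ = 11.5 ± z·3.65 with z = 2.576.
Half-width: 2.576 × 3.65 = 9.40.
11.5 − 9.40 = 2.10; 11.5 + 9.40 = 20.90.

[2.10, 20.90]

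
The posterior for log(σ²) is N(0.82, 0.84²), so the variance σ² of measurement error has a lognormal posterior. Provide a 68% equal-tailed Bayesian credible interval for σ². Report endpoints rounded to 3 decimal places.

[0.985, 5.235]

On the log scale the 68% interval is 0.82 ± 0.994 × 0.84 = [-0.0153, 1.6553].
Exponentiate: [e^-0.0153, e^1.6553] = [0.985, 5.235].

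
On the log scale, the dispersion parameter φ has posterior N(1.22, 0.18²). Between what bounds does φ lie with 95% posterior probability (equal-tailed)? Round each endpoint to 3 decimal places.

On the log scale the 95% interval is 1.22 ± 1.960 × 0.18 = [0.8672, 1.5728].
Exponentiate: [e^0.8672, e^1.5728] = [2.380, 4.820].

[2.380, 4.820]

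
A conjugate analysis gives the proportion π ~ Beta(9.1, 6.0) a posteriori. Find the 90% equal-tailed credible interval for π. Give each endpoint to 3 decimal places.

Posterior: Beta(9.1, 6.0).
Equal-tailed 90% interval: the 0.05 and 0.95 quantiles of Beta(9.1, 6.0).
Posterior mean ≈ 0.603, SD ≈ 0.122; a Normal approximation gives roughly [0.402, 0.803].
Exact: F⁻¹(0.05) = 0.394; F⁻¹(0.95) = 0.796.

[0.394, 0.796]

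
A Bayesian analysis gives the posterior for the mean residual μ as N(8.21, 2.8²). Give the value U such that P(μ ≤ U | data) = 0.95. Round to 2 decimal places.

Need U with P(μ ≤ U) = 0.95: U = 8.21 + z_{0.05}·2.8.
z = 1.645; U = 8.21 + 1.645 × 2.8 = 12.82.

12.82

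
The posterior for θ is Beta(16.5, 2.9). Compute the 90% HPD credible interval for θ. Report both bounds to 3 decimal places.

The posterior is unimodal and skewed, so the HPD interval has equal density at both endpoints and is the shortest 90% interval.
Solving f(0.733) = f(0.974) with F(0.974) − F(0.733) = 0.90 gives [0.733, 0.974].
For comparison, the equal-tailed interval is [0.702, 0.957]; the HPD is narrower and shifted toward the mode.

[0.733, 0.974]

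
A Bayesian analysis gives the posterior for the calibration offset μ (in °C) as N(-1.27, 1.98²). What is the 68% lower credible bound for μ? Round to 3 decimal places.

Need L with P(μ ≥ L) = 0.68: L = -1.27 − z_{0.32}·1.98.
z = 0.468; L = -1.27 − 0.468 × 1.98 = -2.196.

-2.196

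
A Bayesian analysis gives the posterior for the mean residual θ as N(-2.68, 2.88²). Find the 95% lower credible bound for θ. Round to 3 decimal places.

-7.417

Need L with P(θ ≥ L) = 0.95: L = -2.68 − z_{0.05}·2.88.
z = 1.645; L = -2.68 − 1.645 × 2.88 = -7.417.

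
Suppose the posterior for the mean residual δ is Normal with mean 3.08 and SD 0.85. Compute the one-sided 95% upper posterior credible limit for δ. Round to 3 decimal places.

Need U with P(δ ≤ U) = 0.95: U = 3.08 + z_{0.05}·0.85.
z = 1.645; U = 3.08 + 1.645 × 0.85 = 4.478.

4.478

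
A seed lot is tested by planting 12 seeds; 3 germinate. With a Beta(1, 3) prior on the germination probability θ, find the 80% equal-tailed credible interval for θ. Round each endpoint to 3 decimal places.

[0.122, 0.393]

Posterior: Beta(1+3, 3+9) = Beta(4, 12).
Equal-tailed 80% interval: the 0.1 and 0.9 quantiles of Beta(4, 12).
Posterior mean ≈ 0.250, SD ≈ 0.105; a Normal approximation gives roughly [0.115, 0.385].
Exact: F⁻¹(0.1) = 0.122; F⁻¹(0.9) = 0.393.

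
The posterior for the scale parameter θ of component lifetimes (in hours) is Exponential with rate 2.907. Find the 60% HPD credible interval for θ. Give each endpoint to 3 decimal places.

[0.000, 0.315]

The exponential density is strictly decreasing on [0, ∞), so the HPD interval is anchored at 0: [0, q] with P(θ ≤ q) = 0.60.
q = −ln(1 − 0.60) / 2.907 = 0.9163 / 2.907 = 0.315.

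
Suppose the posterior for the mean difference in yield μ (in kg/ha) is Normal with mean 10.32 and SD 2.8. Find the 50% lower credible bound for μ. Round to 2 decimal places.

10.32

Need L with P(μ ≥ L) = 0.50: L = 10.32 − z_{0.5}·2.8.
z = 0.000; L = 10.32 − 0.000 × 2.8 = 10.32.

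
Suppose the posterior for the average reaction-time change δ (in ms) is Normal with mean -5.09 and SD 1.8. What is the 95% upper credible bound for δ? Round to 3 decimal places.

-2.129

Need U with P(δ ≤ U) = 0.95: U = -5.09 + z_{0.05}·1.8.
z = 1.645; U = -5.09 + 1.645 × 1.8 = -2.129.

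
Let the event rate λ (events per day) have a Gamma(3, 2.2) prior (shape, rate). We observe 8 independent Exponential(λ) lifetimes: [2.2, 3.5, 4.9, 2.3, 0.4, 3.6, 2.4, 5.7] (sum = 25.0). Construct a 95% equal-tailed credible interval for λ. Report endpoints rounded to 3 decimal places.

Posterior: Gamma(3+8, 2.2+25.0) = Gamma(11, 27.2) (shape, rate).
Equal-tailed 95% interval: Gamma(11, 27.2) quantiles at 0.025 and 0.975.
Posterior mean ≈ 0.404, SD ≈ 0.122; a Normal approximation gives roughly [0.165, 0.643].
Exact: lower = 0.202; upper = 0.676.

[0.202, 0.676]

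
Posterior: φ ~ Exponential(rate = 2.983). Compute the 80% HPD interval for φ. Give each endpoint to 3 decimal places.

[0.000, 0.540]

The exponential density is strictly decreasing on [0, ∞), so the HPD interval is anchored at 0: [0, q] with P(φ ≤ q) = 0.80.
q = −ln(1 − 0.80) / 2.983 = 1.6094 / 2.983 = 0.540.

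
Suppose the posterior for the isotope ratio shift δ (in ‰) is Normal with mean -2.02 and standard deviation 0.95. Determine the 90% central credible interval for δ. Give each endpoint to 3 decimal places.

[-3.583, -0.457]

The posterior is symmetric, so the 90% equal-tailed interval is δ = -2.02 ± z·0.95 with z = 1.645.
Half-width: 1.645 × 0.95 = 1.563.
-2.02 − 1.563 = -3.583; -2.02 + 1.563 = -0.457.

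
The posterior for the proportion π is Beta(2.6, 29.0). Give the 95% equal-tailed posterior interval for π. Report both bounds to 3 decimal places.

Posterior: Beta(2.6, 29.0).
Equal-tailed 95% interval: the 0.025 and 0.975 quantiles of Beta(2.6, 29.0).
Posterior mean ≈ 0.082, SD ≈ 0.048; a Normal approximation gives roughly [-0.012, 0.177].
Exact: F⁻¹(0.025) = 0.015; F⁻¹(0.975) = 0.198.

[0.015, 0.198]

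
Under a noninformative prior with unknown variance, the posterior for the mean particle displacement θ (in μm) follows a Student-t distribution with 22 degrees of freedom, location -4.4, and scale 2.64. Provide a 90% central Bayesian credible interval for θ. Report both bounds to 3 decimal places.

[-8.933, 0.133]

The t_22 distribution is symmetric; the 90% interval is -4.4 ± t·2.64 with t_{0.95,22} = 1.717.
Half-width: 1.717 × 2.64 = 4.533.
-4.4 − 4.533 = -8.933; -4.4 + 4.533 = 0.133.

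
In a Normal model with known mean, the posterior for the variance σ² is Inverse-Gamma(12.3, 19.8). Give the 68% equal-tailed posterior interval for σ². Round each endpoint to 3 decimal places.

Inverse-Gamma(12.3, 19.8) quantiles: F⁻¹(0.16) and F⁻¹(0.84).
Equivalently, 1/σ² ~ Gamma(12.3, rate = 19.8); invert its 0.84 and 0.16 quantiles.
Posterior mean ≈ 1.752, SD ≈ 0.546; a Normal approximation gives roughly [1.209, 2.295].
Exact: lower = 1.258; upper = 2.236.

[1.258, 2.236]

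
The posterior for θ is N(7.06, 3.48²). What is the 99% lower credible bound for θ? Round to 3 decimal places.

Need L with P(θ ≥ L) = 0.99: L = 7.06 − z_{0.01}·3.48.
z = 2.326; L = 7.06 − 2.326 × 3.48 = -1.036.

-1.036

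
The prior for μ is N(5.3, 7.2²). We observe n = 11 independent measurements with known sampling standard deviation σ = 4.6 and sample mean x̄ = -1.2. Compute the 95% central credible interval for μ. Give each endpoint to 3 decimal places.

Posterior precision = 1/7.2² + 11/4.6² = 0.0193 + 0.5198 = 0.5391, so posterior SD = 1.3619.
Posterior mean = (5.3/7.2² + 11·-1.2/4.6²) / 0.5391 = -0.9674.
Interval: -0.9674 ± 1.960 × 1.3619 → [-3.637, 1.702].

[-3.637, 1.702]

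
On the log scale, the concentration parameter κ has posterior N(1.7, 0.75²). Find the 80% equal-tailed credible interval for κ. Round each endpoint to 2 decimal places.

[2.09, 14.31]

On the log scale the 80% interval is 1.7 ± 1.282 × 0.75 = [0.7388, 2.6612].
Exponentiate: [e^0.7388, e^2.6612] = [2.09, 14.31].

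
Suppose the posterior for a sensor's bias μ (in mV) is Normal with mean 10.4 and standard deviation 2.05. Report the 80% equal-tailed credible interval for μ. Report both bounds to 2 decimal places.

The posterior is symmetric, so the 80% equal-tailed interval is μ = 10.4 ± z·2.05 with z = 1.282.
Half-width: 1.282 × 2.05 = 2.63.
10.4 − 2.63 = 7.77; 10.4 + 2.63 = 13.03.

[7.77, 13.03]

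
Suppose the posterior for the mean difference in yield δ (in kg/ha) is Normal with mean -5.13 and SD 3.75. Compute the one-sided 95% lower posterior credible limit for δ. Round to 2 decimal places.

Need L with P(δ ≥ L) = 0.95: L = -5.13 − z_{0.05}·3.75.
z = 1.645; L = -5.13 − 1.645 × 3.75 = -11.30.

-11.30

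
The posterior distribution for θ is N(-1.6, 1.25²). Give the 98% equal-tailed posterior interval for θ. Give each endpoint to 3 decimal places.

The posterior is symmetric, so the 98% equal-tailed interval is θ = -1.6 ± z·1.25 with z = 2.326.
Half-width: 2.326 × 1.25 = 2.908.
-1.6 − 2.908 = -4.508; -1.6 + 2.908 = 1.308.

[-4.508, 1.308]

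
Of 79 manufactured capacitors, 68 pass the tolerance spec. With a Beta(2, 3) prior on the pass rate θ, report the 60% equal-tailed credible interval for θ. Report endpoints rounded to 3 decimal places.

[0.800, 0.868]

Posterior: Beta(2+68, 3+11) = Beta(70, 14).
Equal-tailed 60% interval: the 0.2 and 0.8 quantiles of Beta(70, 14).
Posterior mean ≈ 0.833, SD ≈ 0.040; a Normal approximation gives roughly [0.799, 0.867].
Exact: F⁻¹(0.2) = 0.800; F⁻¹(0.8) = 0.868.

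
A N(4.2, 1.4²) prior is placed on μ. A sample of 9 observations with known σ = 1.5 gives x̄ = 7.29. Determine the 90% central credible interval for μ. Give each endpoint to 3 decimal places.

Posterior precision = 1/1.4² + 9/1.5² = 0.5102 + 4.0000 = 4.5102, so posterior SD = 0.4709.
Posterior mean = (4.2/1.4² + 9·7.29/1.5²) / 4.5102 = 6.9405.
Interval: 6.9405 ± 1.645 × 0.4709 → [6.166, 7.715].

[6.166, 7.715]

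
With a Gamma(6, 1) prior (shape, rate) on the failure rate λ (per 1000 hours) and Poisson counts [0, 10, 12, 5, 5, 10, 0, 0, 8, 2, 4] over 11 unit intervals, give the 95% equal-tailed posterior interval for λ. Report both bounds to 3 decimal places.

Posterior: Gamma(6+56, 1+11) = Gamma(62, 12) (shape, rate).
Equal-tailed 95% interval: Gamma(62, 12) quantiles at 0.025 and 0.975.
Posterior mean ≈ 5.167, SD ≈ 0.656; a Normal approximation gives roughly [3.881, 6.453].
Exact: lower = 3.961; upper = 6.530.

[3.961, 6.530]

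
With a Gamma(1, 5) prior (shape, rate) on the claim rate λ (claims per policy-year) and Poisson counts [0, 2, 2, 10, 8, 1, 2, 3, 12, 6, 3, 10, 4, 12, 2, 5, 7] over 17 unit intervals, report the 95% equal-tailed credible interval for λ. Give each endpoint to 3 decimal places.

Posterior: Gamma(1+89, 5+17) = Gamma(90, 22) (shape, rate).
Equal-tailed 95% interval: Gamma(90, 22) quantiles at 0.025 and 0.975.
Posterior mean ≈ 4.091, SD ≈ 0.431; a Normal approximation gives roughly [3.246, 4.936].
Exact: lower = 3.290; upper = 4.978.

[3.290, 4.978]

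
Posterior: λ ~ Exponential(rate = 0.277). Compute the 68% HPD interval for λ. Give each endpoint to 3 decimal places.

The exponential density is strictly decreasing on [0, ∞), so the HPD interval is anchored at 0: [0, q] with P(λ ≤ q) = 0.68.
q = −ln(1 − 0.68) / 0.277 = 1.1394 / 0.277 = 4.113.

[0.000, 4.113]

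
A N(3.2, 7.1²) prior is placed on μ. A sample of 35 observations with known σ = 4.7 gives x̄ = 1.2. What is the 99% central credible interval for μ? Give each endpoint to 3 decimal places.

[-0.809, 3.258]

Posterior precision = 1/7.1² + 35/4.7² = 0.0198 + 1.5844 = 1.6043, so posterior SD = 0.7895.
Posterior mean = (3.2/7.1² + 35·1.2/4.7²) / 1.6043 = 1.2247.
Interval: 1.2247 ± 2.576 × 0.7895 → [-0.809, 3.258].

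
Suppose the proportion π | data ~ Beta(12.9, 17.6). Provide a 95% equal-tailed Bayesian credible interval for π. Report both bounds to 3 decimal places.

Posterior: Beta(12.9, 17.6).
Equal-tailed 95% interval: the 0.025 and 0.975 quantiles of Beta(12.9, 17.6).
Posterior mean ≈ 0.423, SD ≈ 0.088; a Normal approximation gives roughly [0.250, 0.595].
Exact: F⁻¹(0.025) = 0.257; F⁻¹(0.975) = 0.599.

[0.257, 0.599]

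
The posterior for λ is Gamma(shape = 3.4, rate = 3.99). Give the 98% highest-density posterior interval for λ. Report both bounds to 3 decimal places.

The posterior is unimodal and skewed, so the HPD interval has equal density at both endpoints and is the shortest 98% interval.
Solving f(0.075) = f(2.067) with F(2.067) − F(0.075) = 0.98 gives [0.075, 2.067].
For comparison, the equal-tailed interval is [0.146, 2.274]; the HPD is narrower and shifted toward the mode.

[0.075, 2.067]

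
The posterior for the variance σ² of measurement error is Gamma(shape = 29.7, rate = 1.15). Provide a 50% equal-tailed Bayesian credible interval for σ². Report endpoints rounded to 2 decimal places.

[22.49, 28.85]

Posterior: Gamma(shape 29.7, rate 1.15).
Equal-tailed 50% interval: Gamma(29.7, 1.15) quantiles at 0.25 and 0.75.
Posterior mean ≈ 25.83, SD ≈ 4.74; a Normal approximation gives roughly [22.63, 29.02].
Exact: lower = 22.49; upper = 28.85.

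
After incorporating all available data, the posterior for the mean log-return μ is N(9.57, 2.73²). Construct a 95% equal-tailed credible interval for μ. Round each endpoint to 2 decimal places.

The posterior is symmetric, so the 95% equal-tailed interval is μ = 9.57 ± z·2.73 with z = 1.960.
Half-width: 1.960 × 2.73 = 5.35.
9.57 − 5.35 = 4.22; 9.57 + 5.35 = 14.92.

[4.22, 14.92]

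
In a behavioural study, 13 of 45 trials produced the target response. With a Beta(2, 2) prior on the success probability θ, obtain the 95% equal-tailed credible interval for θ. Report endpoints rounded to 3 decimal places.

Posterior: Beta(2+13, 2+32) = Beta(15, 34).
Equal-tailed 95% interval: the 0.025 and 0.975 quantiles of Beta(15, 34).
Posterior mean ≈ 0.306, SD ≈ 0.065; a Normal approximation gives roughly [0.178, 0.434].
Exact: F⁻¹(0.025) = 0.187; F⁻¹(0.975) = 0.441.

[0.187, 0.441]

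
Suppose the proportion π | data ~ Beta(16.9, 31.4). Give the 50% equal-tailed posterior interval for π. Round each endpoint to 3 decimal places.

Posterior: Beta(16.9, 31.4).
Equal-tailed 50% interval: the 0.25 and 0.75 quantiles of Beta(16.9, 31.4).
Posterior mean ≈ 0.350, SD ≈ 0.068; a Normal approximation gives roughly [0.304, 0.396].
Exact: F⁻¹(0.25) = 0.302; F⁻¹(0.75) = 0.395.

[0.302, 0.395]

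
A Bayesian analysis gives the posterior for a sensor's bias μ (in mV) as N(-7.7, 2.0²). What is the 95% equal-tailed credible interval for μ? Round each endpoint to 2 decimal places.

The posterior is symmetric, so the 95% equal-tailed interval is μ = -7.7 ± z·2.0 with z = 1.960.
Half-width: 1.960 × 2.0 = 3.92.
-7.7 − 3.92 = -11.62; -7.7 + 3.92 = -3.78.

[-11.62, -3.78]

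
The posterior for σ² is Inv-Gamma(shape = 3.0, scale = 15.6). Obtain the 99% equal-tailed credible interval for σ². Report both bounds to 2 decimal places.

Inverse-Gamma(3.0, 15.6) quantiles: F⁻¹(0.005) and F⁻¹(0.995).
Equivalently, 1/σ² ~ Gamma(3.0, rate = 15.6); invert its 0.995 and 0.005 quantiles.
Posterior mean ≈ 7.80, SD ≈ 7.80; a Normal approximation gives roughly [-12.29, 27.89].
Exact: lower = 1.68; upper = 46.17.

[1.68, 46.17]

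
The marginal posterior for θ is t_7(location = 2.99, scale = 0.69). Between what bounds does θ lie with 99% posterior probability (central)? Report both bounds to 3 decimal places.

[0.575, 5.405]

The t_7 distribution is symmetric; the 99% interval is 2.99 ± t·0.69 with t_{0.995,7} = 3.499.
Half-width: 3.499 × 0.69 = 2.415.
2.99 − 2.415 = 0.575; 2.99 + 2.415 = 5.405.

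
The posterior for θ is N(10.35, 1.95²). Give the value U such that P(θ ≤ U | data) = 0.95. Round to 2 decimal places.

13.56

Need U with P(θ ≤ U) = 0.95: U = 10.35 + z_{0.05}·1.95.
z = 1.645; U = 10.35 + 1.645 × 1.95 = 13.56.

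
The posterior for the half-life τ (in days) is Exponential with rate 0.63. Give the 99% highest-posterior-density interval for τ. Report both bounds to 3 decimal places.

The exponential density is strictly decreasing on [0, ∞), so the HPD interval is anchored at 0: [0, q] with P(τ ≤ q) = 0.99.
q = −ln(1 − 0.99) / 0.63 = 4.6052 / 0.63 = 7.310.

[0.000, 7.310]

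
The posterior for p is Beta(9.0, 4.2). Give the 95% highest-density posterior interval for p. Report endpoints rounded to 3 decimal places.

The posterior is unimodal and skewed, so the HPD interval has equal density at both endpoints and is the shortest 95% interval.
Solving f(0.440) = f(0.908) with F(0.908) − F(0.440) = 0.95 gives [0.440, 0.908].
For comparison, the equal-tailed interval is [0.419, 0.893]; the HPD is narrower and shifted toward the mode.

[0.440, 0.908]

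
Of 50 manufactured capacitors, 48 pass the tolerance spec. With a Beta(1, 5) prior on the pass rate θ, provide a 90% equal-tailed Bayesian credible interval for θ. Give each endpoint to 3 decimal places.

Posterior: Beta(1+48, 5+2) = Beta(49, 7).
Equal-tailed 90% interval: the 0.05 and 0.95 quantiles of Beta(49, 7).
Posterior mean ≈ 0.875, SD ≈ 0.044; a Normal approximation gives roughly [0.803, 0.947].
Exact: F⁻¹(0.05) = 0.796; F⁻¹(0.95) = 0.939.

[0.796, 0.939]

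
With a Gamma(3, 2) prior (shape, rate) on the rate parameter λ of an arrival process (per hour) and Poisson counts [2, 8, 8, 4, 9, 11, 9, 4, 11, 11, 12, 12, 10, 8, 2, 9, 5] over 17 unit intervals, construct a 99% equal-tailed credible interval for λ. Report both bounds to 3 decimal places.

Posterior: Gamma(3+135, 2+17) = Gamma(138, 19) (shape, rate).
Equal-tailed 99% interval: Gamma(138, 19) quantiles at 0.005 and 0.995.
Posterior mean ≈ 7.263, SD ≈ 0.618; a Normal approximation gives roughly [5.671, 8.856].
Exact: lower = 5.769; upper = 8.954.

[5.769, 8.954]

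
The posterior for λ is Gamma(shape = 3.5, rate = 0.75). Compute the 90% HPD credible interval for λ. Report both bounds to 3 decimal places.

[0.903, 8.295]

The posterior is unimodal and skewed, so the HPD interval has equal density at both endpoints and is the shortest 90% interval.
Solving f(0.903) = f(8.295) with F(8.295) − F(0.903) = 0.90 gives [0.903, 8.295].
For comparison, the equal-tailed interval is [1.445, 9.378]; the HPD is narrower and shifted toward the mode.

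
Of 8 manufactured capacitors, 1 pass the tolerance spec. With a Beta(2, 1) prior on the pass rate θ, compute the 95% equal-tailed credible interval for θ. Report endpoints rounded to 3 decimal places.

[0.067, 0.556]

Posterior: Beta(2+1, 1+7) = Beta(3, 8).
Equal-tailed 95% interval: the 0.025 and 0.975 quantiles of Beta(3, 8).
Posterior mean ≈ 0.273, SD ≈ 0.129; a Normal approximation gives roughly [0.021, 0.525].
Exact: F⁻¹(0.025) = 0.067; F⁻¹(0.975) = 0.556.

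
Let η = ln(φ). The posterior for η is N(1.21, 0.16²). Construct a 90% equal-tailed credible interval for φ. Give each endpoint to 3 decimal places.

On the log scale the 90% interval is 1.21 ± 1.645 × 0.16 = [0.9468, 1.4732].
Exponentiate: [e^0.9468, e^1.4732] = [2.578, 4.363].

[2.578, 4.363]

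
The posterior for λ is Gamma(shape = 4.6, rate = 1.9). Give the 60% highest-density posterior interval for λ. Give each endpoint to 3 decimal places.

[1.160, 2.889]

The posterior is unimodal and skewed, so the HPD interval has equal density at both endpoints and is the shortest 60% interval.
Solving f(1.160) = f(2.889) with F(2.889) − F(1.160) = 0.60 gives [1.160, 2.889].
For comparison, the equal-tailed interval is [1.458, 3.285]; the HPD is narrower and shifted toward the mode.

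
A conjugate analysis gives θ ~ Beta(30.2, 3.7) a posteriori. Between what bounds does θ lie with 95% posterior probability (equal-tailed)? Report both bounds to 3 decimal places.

[0.768, 0.971]

Posterior: Beta(30.2, 3.7).
Equal-tailed 95% interval: the 0.025 and 0.975 quantiles of Beta(30.2, 3.7).
Posterior mean ≈ 0.891, SD ≈ 0.053; a Normal approximation gives roughly [0.787, 0.994].
Exact: F⁻¹(0.025) = 0.768; F⁻¹(0.975) = 0.971.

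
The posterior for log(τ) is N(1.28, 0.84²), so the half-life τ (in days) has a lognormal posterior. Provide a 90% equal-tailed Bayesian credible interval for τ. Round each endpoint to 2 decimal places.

On the log scale the 90% interval is 1.28 ± 1.645 × 0.84 = [-0.1017, 2.6617].
Exponentiate: [e^-0.1017, e^2.6617] = [0.90, 14.32].

[0.90, 14.32]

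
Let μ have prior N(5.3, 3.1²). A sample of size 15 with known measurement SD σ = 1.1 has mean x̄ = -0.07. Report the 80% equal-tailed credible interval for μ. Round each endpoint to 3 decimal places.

[-0.388, 0.337]

Posterior precision = 1/3.1² + 15/1.1² = 0.1041 + 12.3967 = 12.5008, so posterior SD = 0.2828.
Posterior mean = (5.3/3.1² + 15·-0.07/1.1²) / 12.5008 = -0.0253.
Interval: -0.0253 ± 1.282 × 0.2828 → [-0.388, 0.337].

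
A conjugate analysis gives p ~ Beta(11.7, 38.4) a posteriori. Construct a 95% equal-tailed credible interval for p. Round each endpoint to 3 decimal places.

[0.128, 0.359]

Posterior: Beta(11.7, 38.4).
Equal-tailed 95% interval: the 0.025 and 0.975 quantiles of Beta(11.7, 38.4).
Posterior mean ≈ 0.234, SD ≈ 0.059; a Normal approximation gives roughly [0.118, 0.350].
Exact: F⁻¹(0.025) = 0.128; F⁻¹(0.975) = 0.359.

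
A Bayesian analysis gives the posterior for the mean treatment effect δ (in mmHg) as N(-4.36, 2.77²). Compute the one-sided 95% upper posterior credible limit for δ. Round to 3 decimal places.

Need U with P(δ ≤ U) = 0.95: U = -4.36 + z_{0.05}·2.77.
z = 1.645; U = -4.36 + 1.645 × 2.77 = 0.196.

0.196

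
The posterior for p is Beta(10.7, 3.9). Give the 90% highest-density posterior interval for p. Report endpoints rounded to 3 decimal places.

The posterior is unimodal and skewed, so the HPD interval has equal density at both endpoints and is the shortest 90% interval.
Solving f(0.557) = f(0.916) with F(0.916) − F(0.557) = 0.90 gives [0.557, 0.916].
For comparison, the equal-tailed interval is [0.531, 0.897]; the HPD is narrower and shifted toward the mode.

[0.557, 0.916]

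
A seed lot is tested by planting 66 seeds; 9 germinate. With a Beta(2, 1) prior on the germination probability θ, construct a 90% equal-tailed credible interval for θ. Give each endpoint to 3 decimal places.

Posterior: Beta(2+9, 1+57) = Beta(11, 58).
Equal-tailed 90% interval: the 0.05 and 0.95 quantiles of Beta(11, 58).
Posterior mean ≈ 0.159, SD ≈ 0.044; a Normal approximation gives roughly [0.087, 0.231].
Exact: F⁻¹(0.05) = 0.093; F⁻¹(0.95) = 0.237.

[0.093, 0.237]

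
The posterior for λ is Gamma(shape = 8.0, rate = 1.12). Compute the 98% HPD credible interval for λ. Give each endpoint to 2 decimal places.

[2.20, 13.57]

The posterior is unimodal and skewed, so the HPD interval has equal density at both endpoints and is the shortest 98% interval.
Solving f(2.20) = f(13.57) with F(13.57) − F(2.20) = 0.98 gives [2.20, 13.57].
For comparison, the equal-tailed interval is [2.59, 14.29]; the HPD is narrower and shifted toward the mode.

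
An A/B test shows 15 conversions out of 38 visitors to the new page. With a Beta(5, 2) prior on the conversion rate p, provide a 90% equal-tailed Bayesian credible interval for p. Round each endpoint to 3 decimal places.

[0.325, 0.567]

Posterior: Beta(5+15, 2+23) = Beta(20, 25).
Equal-tailed 90% interval: the 0.05 and 0.95 quantiles of Beta(20, 25).
Posterior mean ≈ 0.444, SD ≈ 0.073; a Normal approximation gives roughly [0.324, 0.565].
Exact: F⁻¹(0.05) = 0.325; F⁻¹(0.95) = 0.567.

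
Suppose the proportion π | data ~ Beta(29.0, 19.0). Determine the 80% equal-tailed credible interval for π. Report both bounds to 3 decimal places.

[0.513, 0.693]

Posterior: Beta(29.0, 19.0).
Equal-tailed 80% interval: the 0.1 and 0.9 quantiles of Beta(29.0, 19.0).
Posterior mean ≈ 0.604, SD ≈ 0.070; a Normal approximation gives roughly [0.515, 0.694].
Exact: F⁻¹(0.1) = 0.513; F⁻¹(0.9) = 0.693.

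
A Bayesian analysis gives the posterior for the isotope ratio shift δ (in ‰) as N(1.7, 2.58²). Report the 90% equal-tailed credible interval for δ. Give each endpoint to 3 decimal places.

[-2.544, 5.944]

The posterior is symmetric, so the 90% equal-tailed interval is δ = 1.7 ± z·2.58 with z = 1.645.
Half-width: 1.645 × 2.58 = 4.244.
1.7 − 4.244 = -2.544; 1.7 + 4.244 = 5.944.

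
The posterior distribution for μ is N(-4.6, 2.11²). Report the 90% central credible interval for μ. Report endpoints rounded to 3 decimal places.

The posterior is symmetric, so the 90% equal-tailed interval is μ = -4.6 ± z·2.11 with z = 1.645.
Half-width: 1.645 × 2.11 = 3.471.
-4.6 − 3.471 = -8.071; -4.6 + 3.471 = -1.129.

[-8.071, -1.129]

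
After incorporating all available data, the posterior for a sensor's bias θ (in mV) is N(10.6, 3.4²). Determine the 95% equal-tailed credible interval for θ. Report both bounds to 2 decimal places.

[3.94, 17.26]

The posterior is symmetric, so the 95% equal-tailed interval is θ = 10.6 ± z·3.4 with z = 1.960.
Half-width: 1.960 × 3.4 = 6.66.
10.6 − 6.66 = 3.94; 10.6 + 6.66 = 17.26.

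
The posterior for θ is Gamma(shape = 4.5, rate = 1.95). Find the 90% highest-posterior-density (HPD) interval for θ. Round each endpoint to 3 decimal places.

[0.623, 3.927]

The posterior is unimodal and skewed, so the HPD interval has equal density at both endpoints and is the shortest 90% interval.
Solving f(0.623) = f(3.927) with F(3.927) − F(0.623) = 0.90 gives [0.623, 3.927].
For comparison, the equal-tailed interval is [0.853, 4.338]; the HPD is narrower and shifted toward the mode.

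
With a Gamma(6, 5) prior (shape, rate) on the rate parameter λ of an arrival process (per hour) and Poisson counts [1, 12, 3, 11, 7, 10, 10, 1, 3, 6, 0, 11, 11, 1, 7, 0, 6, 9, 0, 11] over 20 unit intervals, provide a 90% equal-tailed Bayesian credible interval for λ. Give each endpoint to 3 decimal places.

[4.325, 5.801]

Posterior: Gamma(6+120, 5+20) = Gamma(126, 25) (shape, rate).
Equal-tailed 90% interval: Gamma(126, 25) quantiles at 0.05 and 0.95.
Posterior mean ≈ 5.040, SD ≈ 0.449; a Normal approximation gives roughly [4.301, 5.779].
Exact: lower = 4.325; upper = 5.801.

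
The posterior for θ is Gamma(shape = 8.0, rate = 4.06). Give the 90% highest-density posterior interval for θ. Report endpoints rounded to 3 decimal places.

The posterior is unimodal and skewed, so the HPD interval has equal density at both endpoints and is the shortest 90% interval.
Solving f(0.854) = f(3.047) with F(3.047) − F(0.854) = 0.90 gives [0.854, 3.047].
For comparison, the equal-tailed interval is [0.980, 3.238]; the HPD is narrower and shifted toward the mode.

[0.854, 3.047]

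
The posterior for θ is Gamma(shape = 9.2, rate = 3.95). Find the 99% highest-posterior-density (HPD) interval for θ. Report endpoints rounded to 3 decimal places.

[0.712, 4.571]

The posterior is unimodal and skewed, so the HPD interval has equal density at both endpoints and is the shortest 99% interval.
Solving f(0.712) = f(4.571) with F(4.571) − F(0.712) = 0.99 gives [0.712, 4.571].
For comparison, the equal-tailed interval is [0.822, 4.776]; the HPD is narrower and shifted toward the mode.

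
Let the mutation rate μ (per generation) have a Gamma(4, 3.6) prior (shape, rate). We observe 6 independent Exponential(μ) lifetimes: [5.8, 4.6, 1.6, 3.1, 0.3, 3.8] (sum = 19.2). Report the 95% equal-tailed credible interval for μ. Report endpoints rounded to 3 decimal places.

Posterior: Gamma(4+6, 3.6+19.2) = Gamma(10, 22.8) (shape, rate).
Equal-tailed 95% interval: Gamma(10, 22.8) quantiles at 0.025 and 0.975.
Posterior mean ≈ 0.439, SD ≈ 0.139; a Normal approximation gives roughly [0.167, 0.710].
Exact: lower = 0.210; upper = 0.749.

[0.210, 0.749]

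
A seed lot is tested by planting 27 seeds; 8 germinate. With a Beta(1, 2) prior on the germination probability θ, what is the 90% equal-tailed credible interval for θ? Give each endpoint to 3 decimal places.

[0.172, 0.443]

Posterior: Beta(1+8, 2+19) = Beta(9, 21).
Equal-tailed 90% interval: the 0.05 and 0.95 quantiles of Beta(9, 21).
Posterior mean ≈ 0.300, SD ≈ 0.082; a Normal approximation gives roughly [0.165, 0.435].
Exact: F⁻¹(0.05) = 0.172; F⁻¹(0.95) = 0.443.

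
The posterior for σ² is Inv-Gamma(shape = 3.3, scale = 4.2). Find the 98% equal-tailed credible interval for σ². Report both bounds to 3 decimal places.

[0.471, 7.728]

Inverse-Gamma(3.3, 4.2) quantiles: F⁻¹(0.01) and F⁻¹(0.99).
Equivalently, 1/σ² ~ Gamma(3.3, rate = 4.2); invert its 0.99 and 0.01 quantiles.
Posterior mean ≈ 1.826, SD ≈ 1.602; a Normal approximation gives roughly [-1.900, 5.552].
Exact: lower = 0.471; upper = 7.728.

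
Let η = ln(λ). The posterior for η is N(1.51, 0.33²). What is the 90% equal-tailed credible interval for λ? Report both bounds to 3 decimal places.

[2.631, 7.790]

On the log scale the 90% interval is 1.51 ± 1.645 × 0.33 = [0.9672, 2.0528].
Exponentiate: [e^0.9672, e^2.0528] = [2.631, 7.790].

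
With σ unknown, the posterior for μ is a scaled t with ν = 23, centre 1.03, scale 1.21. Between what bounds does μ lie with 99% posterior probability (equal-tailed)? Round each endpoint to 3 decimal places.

The t_23 distribution is symmetric; the 99% interval is 1.03 ± t·1.21 with t_{0.995,23} = 2.807.
Half-width: 2.807 × 1.21 = 3.397.
1.03 − 3.397 = -2.367; 1.03 + 3.397 = 4.427.

[-2.367, 4.427]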